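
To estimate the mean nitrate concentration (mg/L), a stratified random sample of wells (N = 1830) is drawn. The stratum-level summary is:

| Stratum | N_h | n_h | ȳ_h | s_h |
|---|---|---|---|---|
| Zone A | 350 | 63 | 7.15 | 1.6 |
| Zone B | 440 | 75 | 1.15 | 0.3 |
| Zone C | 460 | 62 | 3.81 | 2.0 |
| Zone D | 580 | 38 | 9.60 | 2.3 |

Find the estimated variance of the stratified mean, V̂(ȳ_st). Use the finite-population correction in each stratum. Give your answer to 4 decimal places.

V̂(ȳ_st) ≈ 0.0179

V̂(ȳ_st) = Σ W_h² (1 − n_h/N_h) s_h²/n_h, with W_h = N_h/N and N = 1830:
  stratum Zone A: (350/1830)²·(1 − 63/350)·1.6²/63 = 0.00121884
  stratum Zone B: (440/1830)²·(1 − 75/440)·0.3²/75 = 5.75473e-05
  stratum Zone C: (460/1830)²·(1 − 62/460)·2.0²/62 = 0.00352701
  stratum Zone D: (580/1830)²·(1 − 38/580)·2.3²/38 = 0.0130676
V̂(ȳ_st) = 0.017871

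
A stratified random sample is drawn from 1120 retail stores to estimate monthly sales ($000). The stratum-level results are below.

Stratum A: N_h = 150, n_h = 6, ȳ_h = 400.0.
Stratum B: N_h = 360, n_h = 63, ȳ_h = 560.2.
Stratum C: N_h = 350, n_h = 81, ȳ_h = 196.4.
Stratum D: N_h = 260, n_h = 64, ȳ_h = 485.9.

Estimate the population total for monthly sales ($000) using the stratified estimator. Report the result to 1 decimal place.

τ̂_st ≈ 456746.0

τ̂_st = Σ N_h ȳ_h = 150·400.0 + 360·560.2 + 350·196.4 + 260·485.9 = 456746.0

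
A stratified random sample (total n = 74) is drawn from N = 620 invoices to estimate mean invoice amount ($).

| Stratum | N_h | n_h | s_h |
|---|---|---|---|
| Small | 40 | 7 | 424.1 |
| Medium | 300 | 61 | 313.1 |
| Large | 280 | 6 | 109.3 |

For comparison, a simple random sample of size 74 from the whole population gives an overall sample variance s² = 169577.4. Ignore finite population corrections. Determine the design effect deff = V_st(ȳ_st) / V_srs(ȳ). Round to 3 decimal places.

V̂(ȳ_st) = Σ W_h² s_h²/n_h, with W_h = N_h/N and N = 620:
  stratum Small: (40/620)²·424.1²/7 = 106.949
  stratum Medium: (300/620)²·313.1²/61 = 376.266
  stratum Large: (280/620)²·109.3²/6 = 406.089
V_st = 889.304
V_srs = s²/n = 169577.4/74 = 2291.59
deff = V_st / V_srs = 889.304/2291.59 = 0.3881

deff ≈ 0.388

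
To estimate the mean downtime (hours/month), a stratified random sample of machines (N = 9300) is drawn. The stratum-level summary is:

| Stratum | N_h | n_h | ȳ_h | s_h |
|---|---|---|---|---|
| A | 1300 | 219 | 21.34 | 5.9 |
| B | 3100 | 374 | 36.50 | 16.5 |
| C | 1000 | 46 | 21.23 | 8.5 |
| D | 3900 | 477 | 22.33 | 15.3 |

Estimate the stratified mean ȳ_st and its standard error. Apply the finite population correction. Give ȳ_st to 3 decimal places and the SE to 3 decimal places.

ȳ_st = Σ W_h ȳ_h = (1300·21.34 + 3100·36.50 + 1000·21.23 + 3900·22.33)/9300 = 26.79667
V̂(ȳ_st) = Σ W_h² (1 − n_h/N_h) s_h²/n_h, with W_h = N_h/N and N = 9300:
  stratum A: (1300/9300)²·(1 − 219/1300)·5.9²/219 = 0.00258264
  stratum B: (3100/9300)²·(1 − 374/3100)·16.5²/374 = 0.0711243
  stratum C: (1000/9300)²·(1 − 46/1000)·8.5²/46 = 0.0173246
  stratum D: (3900/9300)²·(1 − 477/3900)·15.3²/477 = 0.0757478
V̂(ȳ_st) = 0.166779
SE(ȳ_st) = √0.166779 = 0.408386

ȳ_st ≈ 26.797, SE ≈ 0.408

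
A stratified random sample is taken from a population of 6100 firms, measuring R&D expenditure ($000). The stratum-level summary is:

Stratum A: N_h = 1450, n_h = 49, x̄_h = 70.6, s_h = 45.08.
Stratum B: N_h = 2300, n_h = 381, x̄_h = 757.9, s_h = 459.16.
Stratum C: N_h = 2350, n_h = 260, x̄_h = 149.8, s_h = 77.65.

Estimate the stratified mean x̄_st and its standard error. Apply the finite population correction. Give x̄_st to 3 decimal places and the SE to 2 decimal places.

x̄_st = Σ W_h x̄_h = (1450·70.6 + 2300·757.9 + 2350·149.8)/6100 = 360.25738
V̂(x̄_st) = Σ W_h² (1 − n_h/N_h) s_h²/n_h, with W_h = N_h/N and N = 6100:
  stratum A: (1450/6100)²·(1 − 49/1450)·45.08²/49 = 2.26422
  stratum B: (2300/6100)²·(1 − 381/2300)·459.16²/381 = 65.6366
  stratum C: (2350/6100)²·(1 − 260/2350)·77.65²/260 = 3.06101
V̂(x̄_st) = 70.9619
SE(x̄_st) = √70.9619 = 8.42389

x̄_st ≈ 360.257, SE ≈ 8.42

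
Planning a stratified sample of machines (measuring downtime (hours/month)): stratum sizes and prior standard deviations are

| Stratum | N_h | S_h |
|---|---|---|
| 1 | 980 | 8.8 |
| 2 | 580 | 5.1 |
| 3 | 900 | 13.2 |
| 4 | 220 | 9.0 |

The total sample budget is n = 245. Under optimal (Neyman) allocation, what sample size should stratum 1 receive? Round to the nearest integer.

83

Neyman allocation: n_h = n · N_h S_h / Σ N_i S_i, with n = 245.
  stratum 1: N_h·S_h = 980·8.8 = 8624.00
  stratum 2: N_h·S_h = 580·5.1 = 2958.00
  stratum 3: N_h·S_h = 900·13.2 = 11880.00
  stratum 4: N_h·S_h = 220·9.0 = 1980.00
Σ N_h S_h = 25442.00
n for stratum 1 = 245·8624.00/25442.00 = 83.047 → 83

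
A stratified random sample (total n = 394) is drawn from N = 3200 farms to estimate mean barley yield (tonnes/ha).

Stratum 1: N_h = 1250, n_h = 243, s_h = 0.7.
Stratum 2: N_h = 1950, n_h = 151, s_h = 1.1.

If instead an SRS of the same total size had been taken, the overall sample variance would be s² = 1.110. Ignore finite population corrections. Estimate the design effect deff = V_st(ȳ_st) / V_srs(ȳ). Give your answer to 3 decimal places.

V̂(ȳ_st) = Σ W_h² s_h²/n_h, with W_h = N_h/N and N = 3200:
  stratum 1: (1250/3200)²·0.7²/243 = 0.000307688
  stratum 2: (1950/3200)²·1.1²/151 = 0.00297562
V_st = 0.00328331
V_srs = s²/n = 1.110/394 = 0.00281726
deff = V_st / V_srs = 0.00328331/0.00281726 = 1.1654

deff ≈ 1.165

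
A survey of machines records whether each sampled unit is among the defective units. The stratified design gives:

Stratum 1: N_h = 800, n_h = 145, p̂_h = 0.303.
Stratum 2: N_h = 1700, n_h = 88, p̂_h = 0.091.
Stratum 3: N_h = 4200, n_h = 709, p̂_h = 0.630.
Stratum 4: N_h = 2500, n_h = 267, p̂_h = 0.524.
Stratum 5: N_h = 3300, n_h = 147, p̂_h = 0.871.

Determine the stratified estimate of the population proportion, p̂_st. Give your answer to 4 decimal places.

p̂_st ≈ 0.5782

N = 12500; stratum weights W_h = N_h/N.
p̂_st = Σ W_h p̂_h = (800·0.303 + 1700·0.091 + 4200·0.630 + 2500·0.524 + 3300·0.871)/12500 = 0.57819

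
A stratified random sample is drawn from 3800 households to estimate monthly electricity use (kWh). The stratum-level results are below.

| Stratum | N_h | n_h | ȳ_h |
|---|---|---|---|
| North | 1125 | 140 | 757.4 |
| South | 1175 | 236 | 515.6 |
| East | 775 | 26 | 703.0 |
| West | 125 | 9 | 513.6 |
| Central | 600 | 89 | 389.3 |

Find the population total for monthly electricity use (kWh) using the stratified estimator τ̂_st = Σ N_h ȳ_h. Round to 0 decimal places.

τ̂_st ≈ 2300510

τ̂_st = Σ N_h ȳ_h = 1125·757.4 + 1175·515.6 + 775·703.0 + 125·513.6 + 600·389.3 = 2300510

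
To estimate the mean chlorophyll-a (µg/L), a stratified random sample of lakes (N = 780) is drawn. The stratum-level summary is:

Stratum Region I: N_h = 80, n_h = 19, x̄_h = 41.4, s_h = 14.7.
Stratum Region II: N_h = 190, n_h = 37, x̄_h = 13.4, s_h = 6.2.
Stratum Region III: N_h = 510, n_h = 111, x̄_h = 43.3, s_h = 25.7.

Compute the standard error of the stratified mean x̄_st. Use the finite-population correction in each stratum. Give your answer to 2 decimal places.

V̂(x̄_st) = Σ W_h² (1 − n_h/N_h) s_h²/n_h, with W_h = N_h/N and N = 780:
  stratum Region I: (80/780)²·(1 − 19/80)·14.7²/19 = 0.0912245
  stratum Region II: (190/780)²·(1 − 37/190)·6.2²/37 = 0.0496407
  stratum Region III: (510/780)²·(1 − 111/510)·25.7²/111 = 1.9902
V̂(x̄_st) = 2.13107
SE(x̄_st) = √2.13107 = 1.45982

SE(x̄_st) ≈ 1.46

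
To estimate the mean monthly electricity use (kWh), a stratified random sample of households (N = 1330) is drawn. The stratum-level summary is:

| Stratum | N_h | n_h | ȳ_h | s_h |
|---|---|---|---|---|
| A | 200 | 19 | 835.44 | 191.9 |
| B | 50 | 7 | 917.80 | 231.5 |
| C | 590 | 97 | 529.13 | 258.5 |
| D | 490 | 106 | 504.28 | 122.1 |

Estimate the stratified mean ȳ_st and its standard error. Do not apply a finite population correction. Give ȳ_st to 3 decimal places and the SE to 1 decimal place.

ȳ_st ≈ 580.648, SE ≈ 14.5

ȳ_st = Σ W_h ȳ_h = (200·835.44 + 50·917.80 + 590·529.13 + 490·504.28)/1330 = 580.64805
V̂(ȳ_st) = Σ W_h² s_h²/n_h, with W_h = N_h/N and N = 1330:
  stratum A: (200/1330)²·191.9²/19 = 43.8281
  stratum B: (50/1330)²·231.5²/7 = 10.8203
  stratum C: (590/1330)²·258.5²/97 = 135.566
  stratum D: (490/1330)²·122.1²/106 = 19.0904
V̂(ȳ_st) = 209.305
SE(ȳ_st) = √209.305 = 14.4674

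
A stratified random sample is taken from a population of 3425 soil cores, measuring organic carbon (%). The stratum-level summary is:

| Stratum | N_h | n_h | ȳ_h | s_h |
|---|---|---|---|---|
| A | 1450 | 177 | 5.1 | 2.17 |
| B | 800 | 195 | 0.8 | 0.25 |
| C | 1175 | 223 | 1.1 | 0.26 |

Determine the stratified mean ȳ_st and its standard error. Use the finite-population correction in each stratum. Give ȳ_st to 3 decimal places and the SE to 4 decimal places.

ȳ_st ≈ 2.723, SE ≈ 0.0650

ȳ_st = Σ W_h ȳ_h = (1450·5.1 + 800·0.8 + 1175·1.1)/3425 = 2.72336
V̂(ȳ_st) = Σ W_h² (1 − n_h/N_h) s_h²/n_h, with W_h = N_h/N and N = 3425:
  stratum A: (1450/3425)²·(1 − 177/1450)·2.17²/177 = 0.00418621
  stratum B: (800/3425)²·(1 − 195/800)·0.25²/195 = 1.32242e-05
  stratum C: (1175/3425)²·(1 − 223/1175)·0.26²/223 = 2.89065e-05
V̂(ȳ_st) = 0.00422834
SE(ȳ_st) = √0.00422834 = 0.0650257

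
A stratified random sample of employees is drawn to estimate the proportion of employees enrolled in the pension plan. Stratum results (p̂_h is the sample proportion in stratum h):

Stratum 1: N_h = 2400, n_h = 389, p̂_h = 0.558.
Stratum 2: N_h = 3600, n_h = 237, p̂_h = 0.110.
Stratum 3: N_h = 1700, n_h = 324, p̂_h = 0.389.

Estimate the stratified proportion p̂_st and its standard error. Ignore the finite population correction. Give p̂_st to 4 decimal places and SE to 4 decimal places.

N = 7700; stratum weights W_h = N_h/N.
p̂_st = Σ W_h p̂_h = (2400·0.558 + 3600·0.110 + 1700·0.389)/7700 = 0.31123
V̂(p̂_st) = Σ W_h² p̂_h(1−p̂_h)/(n_h−1):
  stratum 1: (2400/7700)²·0.558·0.442/388 = 6.17541e-05
  stratum 2: (3600/7700)²·0.110·0.890/236 = 9.06764e-05
  stratum 3: (1700/7700)²·0.389·0.611/323 = 3.58678e-05
V̂(p̂_st) = 0.000188298; SE = √V̂ = 0.0137222

p̂_st ≈ 0.3112, SE ≈ 0.0137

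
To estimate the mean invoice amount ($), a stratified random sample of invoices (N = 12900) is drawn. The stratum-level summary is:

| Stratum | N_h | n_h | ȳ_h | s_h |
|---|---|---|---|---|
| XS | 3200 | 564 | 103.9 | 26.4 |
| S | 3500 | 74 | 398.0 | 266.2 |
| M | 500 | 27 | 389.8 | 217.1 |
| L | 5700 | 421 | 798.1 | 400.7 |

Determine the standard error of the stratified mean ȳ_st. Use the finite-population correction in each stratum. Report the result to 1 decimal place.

SE(ȳ_st) ≈ 11.9

V̂(ȳ_st) = Σ W_h² (1 − n_h/N_h) s_h²/n_h, with W_h = N_h/N and N = 12900:
  stratum XS: (3200/12900)²·(1 − 564/3200)·26.4²/564 = 0.062639
  stratum S: (3500/12900)²·(1 − 74/3500)·266.2²/74 = 69.0018
  stratum M: (500/12900)²·(1 − 27/500)·217.1²/27 = 2.48089
  stratum L: (5700/12900)²·(1 − 421/5700)·400.7²/421 = 68.961
V̂(ȳ_st) = 140.506
SE(ȳ_st) = √140.506 = 11.8535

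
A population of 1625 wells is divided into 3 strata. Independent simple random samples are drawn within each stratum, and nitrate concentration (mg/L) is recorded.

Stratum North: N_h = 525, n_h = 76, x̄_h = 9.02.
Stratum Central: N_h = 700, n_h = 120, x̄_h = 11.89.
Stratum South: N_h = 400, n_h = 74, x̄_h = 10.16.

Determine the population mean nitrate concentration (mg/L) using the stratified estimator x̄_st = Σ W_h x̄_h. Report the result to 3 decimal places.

x̄_st ≈ 10.537

N = Σ N_h = 1625. Stratum weights W_h = N_h/N.
x̄_st = (525·9.02 + 700·11.89 + 400·10.16) / 1625 = 10.53692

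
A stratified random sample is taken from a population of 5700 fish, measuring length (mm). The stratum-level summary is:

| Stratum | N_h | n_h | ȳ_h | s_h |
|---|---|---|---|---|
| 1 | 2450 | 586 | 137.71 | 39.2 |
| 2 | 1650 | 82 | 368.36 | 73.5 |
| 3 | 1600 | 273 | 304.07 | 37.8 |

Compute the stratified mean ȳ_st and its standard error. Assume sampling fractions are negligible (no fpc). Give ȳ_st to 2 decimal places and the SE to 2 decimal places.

ȳ_st ≈ 251.17, SE ≈ 2.53

ȳ_st = Σ W_h ȳ_h = (2450·137.71 + 1650·368.36 + 1600·304.07)/5700 = 251.17465
V̂(ȳ_st) = Σ W_h² s_h²/n_h, with W_h = N_h/N and N = 5700:
  stratum 1: (2450/5700)²·39.2²/586 = 0.484459
  stratum 2: (1650/5700)²·73.5²/82 = 5.52051
  stratum 3: (1600/5700)²·37.8²/273 = 0.412393
V̂(ȳ_st) = 6.41736
SE(ȳ_st) = √6.41736 = 2.53325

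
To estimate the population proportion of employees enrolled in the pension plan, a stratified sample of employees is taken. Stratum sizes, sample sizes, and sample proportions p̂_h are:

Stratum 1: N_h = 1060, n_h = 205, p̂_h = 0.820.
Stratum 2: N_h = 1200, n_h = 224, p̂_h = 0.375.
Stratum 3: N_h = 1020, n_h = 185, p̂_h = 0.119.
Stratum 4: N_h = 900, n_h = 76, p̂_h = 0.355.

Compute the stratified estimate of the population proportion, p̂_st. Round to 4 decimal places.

N = 4180; stratum weights W_h = N_h/N.
p̂_st = Σ W_h p̂_h = (1060·0.820 + 1200·0.375 + 1020·0.119 + 900·0.355)/4180 = 0.42107

p̂_st ≈ 0.4211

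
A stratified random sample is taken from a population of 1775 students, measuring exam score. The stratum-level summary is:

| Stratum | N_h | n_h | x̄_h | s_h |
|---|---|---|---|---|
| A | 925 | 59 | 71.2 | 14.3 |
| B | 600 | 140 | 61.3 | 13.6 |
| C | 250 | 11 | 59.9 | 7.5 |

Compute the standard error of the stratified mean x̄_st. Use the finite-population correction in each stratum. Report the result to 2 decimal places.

SE(x̄_st) ≈ 1.05

V̂(x̄_st) = Σ W_h² (1 − n_h/N_h) s_h²/n_h, with W_h = N_h/N and N = 1775:
  stratum A: (925/1775)²·(1 − 59/925)·14.3²/59 = 0.881217
  stratum B: (600/1775)²·(1 − 140/600)·13.6²/140 = 0.115734
  stratum C: (250/1775)²·(1 − 11/250)·7.5²/11 = 0.0969775
V̂(x̄_st) = 1.09393
SE(x̄_st) = √1.09393 = 1.04591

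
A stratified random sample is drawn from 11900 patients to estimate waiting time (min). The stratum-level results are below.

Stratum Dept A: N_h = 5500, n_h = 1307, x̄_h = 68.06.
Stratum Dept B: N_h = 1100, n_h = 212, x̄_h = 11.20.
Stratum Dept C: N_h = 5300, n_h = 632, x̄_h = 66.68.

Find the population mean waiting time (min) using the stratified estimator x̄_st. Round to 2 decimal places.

x̄_st ≈ 62.19

N = Σ N_h = 11900. Stratum weights W_h = N_h/N.
x̄_st = (5500·68.06 + 1100·11.20 + 5300·66.68) / 11900 = 62.1894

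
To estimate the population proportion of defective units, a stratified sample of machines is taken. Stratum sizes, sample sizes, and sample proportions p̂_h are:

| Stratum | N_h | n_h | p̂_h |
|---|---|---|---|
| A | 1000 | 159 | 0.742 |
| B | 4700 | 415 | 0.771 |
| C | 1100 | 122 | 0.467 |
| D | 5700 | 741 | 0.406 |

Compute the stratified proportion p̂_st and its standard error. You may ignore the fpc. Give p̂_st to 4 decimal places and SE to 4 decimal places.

N = 12500; stratum weights W_h = N_h/N.
p̂_st = Σ W_h p̂_h = (1000·0.742 + 4700·0.771 + 1100·0.467 + 5700·0.406)/12500 = 0.57549
V̂(p̂_st) = Σ W_h² p̂_h(1−p̂_h)/(n_h−1):
  stratum A: (1000/12500)²·0.742·0.258/158 = 7.75437e-06
  stratum B: (4700/12500)²·0.771·0.229/414 = 6.02928e-05
  stratum C: (1100/12500)²·0.467·0.533/121 = 1.59303e-05
  stratum D: (5700/12500)²·0.406·0.594/740 = 6.77658e-05
V̂(p̂_st) = 0.000151743; SE = √V̂ = 0.0123184

p̂_st ≈ 0.5755, SE ≈ 0.0123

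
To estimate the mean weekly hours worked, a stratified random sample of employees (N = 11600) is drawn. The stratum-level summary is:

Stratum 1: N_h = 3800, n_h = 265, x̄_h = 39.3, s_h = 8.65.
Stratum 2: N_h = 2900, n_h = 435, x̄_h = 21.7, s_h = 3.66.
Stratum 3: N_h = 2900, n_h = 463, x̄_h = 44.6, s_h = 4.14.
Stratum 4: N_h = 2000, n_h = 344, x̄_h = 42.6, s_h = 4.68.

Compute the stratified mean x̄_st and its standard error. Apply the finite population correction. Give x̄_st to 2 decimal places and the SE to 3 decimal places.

x̄_st ≈ 36.79, SE ≈ 0.183

x̄_st = Σ W_h x̄_h = (3800·39.3 + 2900·21.7 + 2900·44.6 + 2000·42.6)/11600 = 36.79397
V̂(x̄_st) = Σ W_h² (1 − n_h/N_h) s_h²/n_h, with W_h = N_h/N and N = 11600:
  stratum 1: (3800/11600)²·(1 − 265/3800)·8.65²/265 = 0.0281866
  stratum 2: (2900/11600)²·(1 − 435/2900)·3.66²/435 = 0.00163596
  stratum 3: (2900/11600)²·(1 − 463/2900)·4.14²/463 = 0.00194427
  stratum 4: (2000/11600)²·(1 − 344/2000)·4.68²/344 = 0.00156714
V̂(x̄_st) = 0.033334
SE(x̄_st) = √0.033334 = 0.182576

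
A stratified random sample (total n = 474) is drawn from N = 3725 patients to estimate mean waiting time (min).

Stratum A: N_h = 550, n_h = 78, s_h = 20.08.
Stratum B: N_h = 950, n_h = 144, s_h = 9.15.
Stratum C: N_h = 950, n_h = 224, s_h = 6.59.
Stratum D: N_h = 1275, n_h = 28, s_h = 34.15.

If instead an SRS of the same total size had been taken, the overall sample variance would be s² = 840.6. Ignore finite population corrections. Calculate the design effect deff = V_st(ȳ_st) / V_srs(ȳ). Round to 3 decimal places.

V̂(ȳ_st) = Σ W_h² s_h²/n_h, with W_h = N_h/N and N = 3725:
  stratum A: (550/3725)²·20.08²/78 = 0.112695
  stratum B: (950/3725)²·9.15²/144 = 0.0378159
  stratum C: (950/3725)²·6.59²/224 = 0.0126101
  stratum D: (1275/3725)²·34.15²/28 = 4.87968
V_st = 5.0428
V_srs = s²/n = 840.6/474 = 1.77342
deff = V_st / V_srs = 5.0428/1.77342 = 2.8435

deff ≈ 2.844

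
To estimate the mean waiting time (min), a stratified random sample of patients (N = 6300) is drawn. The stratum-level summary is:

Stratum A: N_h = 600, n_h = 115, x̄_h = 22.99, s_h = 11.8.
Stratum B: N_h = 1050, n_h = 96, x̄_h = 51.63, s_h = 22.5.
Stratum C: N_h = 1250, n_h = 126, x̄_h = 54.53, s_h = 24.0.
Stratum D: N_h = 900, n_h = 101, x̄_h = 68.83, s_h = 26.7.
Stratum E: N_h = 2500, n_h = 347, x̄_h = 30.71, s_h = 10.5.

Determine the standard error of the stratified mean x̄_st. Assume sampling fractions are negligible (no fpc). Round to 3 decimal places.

SE(x̄_st) ≈ 0.729

V̂(x̄_st) = Σ W_h² s_h²/n_h, with W_h = N_h/N and N = 6300:
  stratum A: (600/6300)²·11.8²/115 = 0.0109822
  stratum B: (1050/6300)²·22.5²/96 = 0.146484
  stratum C: (1250/6300)²·24.0²/126 = 0.179966
  stratum D: (900/6300)²·26.7²/101 = 0.144047
  stratum E: (2500/6300)²·10.5²/347 = 0.050032
V̂(x̄_st) = 0.531512
SE(x̄_st) = √0.531512 = 0.729049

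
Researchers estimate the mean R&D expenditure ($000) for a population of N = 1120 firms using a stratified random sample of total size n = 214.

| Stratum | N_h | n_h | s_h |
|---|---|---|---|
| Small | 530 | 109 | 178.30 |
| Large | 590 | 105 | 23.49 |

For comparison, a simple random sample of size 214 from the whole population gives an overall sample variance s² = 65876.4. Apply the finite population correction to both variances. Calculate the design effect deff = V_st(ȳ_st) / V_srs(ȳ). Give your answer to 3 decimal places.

V̂(ȳ_st) = Σ W_h² (1 − n_h/N_h) s_h²/n_h, with W_h = N_h/N and N = 1120:
  stratum Small: (530/1120)²·(1 − 109/530)·178.30²/109 = 51.8798
  stratum Large: (590/1120)²·(1 − 105/590)·23.49²/105 = 1.19877
V_st = 53.0785
V_srs = (1 − 214/1120)·65876.4/214 = 249.015
deff = V_st / V_srs = 53.0785/249.015 = 0.2132

deff ≈ 0.213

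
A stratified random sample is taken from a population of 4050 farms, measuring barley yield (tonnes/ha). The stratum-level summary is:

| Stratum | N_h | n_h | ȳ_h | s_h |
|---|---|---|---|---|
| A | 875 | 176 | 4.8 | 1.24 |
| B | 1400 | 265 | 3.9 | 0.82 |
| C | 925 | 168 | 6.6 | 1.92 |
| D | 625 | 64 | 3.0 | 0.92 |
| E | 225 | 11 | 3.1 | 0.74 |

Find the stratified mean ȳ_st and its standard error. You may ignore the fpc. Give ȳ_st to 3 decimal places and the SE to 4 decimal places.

ȳ_st = Σ W_h ȳ_h = (875·4.8 + 1400·3.9 + 925·6.6 + 625·3.0 + 225·3.1)/4050 = 4.52778
V̂(ȳ_st) = Σ W_h² s_h²/n_h, with W_h = N_h/N and N = 4050:
  stratum A: (875/4050)²·1.24²/176 = 0.00040779
  stratum B: (1400/4050)²·0.82²/265 = 0.000303199
  stratum C: (925/4050)²·1.92²/168 = 0.00114463
  stratum D: (625/4050)²·0.92²/64 = 0.000314953
  stratum E: (225/4050)²·0.74²/11 = 0.000153648
V̂(ȳ_st) = 0.00232422
SE(ȳ_st) = √0.00232422 = 0.0482102

ȳ_st ≈ 4.528, SE ≈ 0.0482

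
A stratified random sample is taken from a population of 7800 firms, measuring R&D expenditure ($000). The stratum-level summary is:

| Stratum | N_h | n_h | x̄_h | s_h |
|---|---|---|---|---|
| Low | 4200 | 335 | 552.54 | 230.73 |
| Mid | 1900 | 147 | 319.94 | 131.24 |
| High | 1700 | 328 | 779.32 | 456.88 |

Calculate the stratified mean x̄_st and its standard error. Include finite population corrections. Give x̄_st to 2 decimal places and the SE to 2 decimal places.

x̄_st ≈ 545.31, SE ≈ 8.56

x̄_st = Σ W_h x̄_h = (4200·552.54 + 1900·319.94 + 1700·779.32)/7800 = 545.30744
V̂(x̄_st) = Σ W_h² (1 − n_h/N_h) s_h²/n_h, with W_h = N_h/N and N = 7800:
  stratum Low: (4200/7800)²·(1 − 335/4200)·230.73²/335 = 42.4007
  stratum Mid: (1900/7800)²·(1 − 147/1900)·131.24²/147 = 6.41448
  stratum High: (1700/7800)²·(1 − 328/1700)·456.88²/328 = 24.3974
V̂(x̄_st) = 73.2126
SE(x̄_st) = √73.2126 = 8.55644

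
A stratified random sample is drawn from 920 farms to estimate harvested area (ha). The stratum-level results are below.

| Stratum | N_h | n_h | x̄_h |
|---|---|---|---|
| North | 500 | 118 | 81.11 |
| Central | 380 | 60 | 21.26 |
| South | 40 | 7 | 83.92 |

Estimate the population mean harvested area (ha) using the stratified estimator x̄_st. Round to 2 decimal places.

x̄_st ≈ 56.51

N = Σ N_h = 920. Stratum weights W_h = N_h/N.
x̄_st = (500·81.11 + 380·21.26 + 40·83.92) / 920 = 56.5115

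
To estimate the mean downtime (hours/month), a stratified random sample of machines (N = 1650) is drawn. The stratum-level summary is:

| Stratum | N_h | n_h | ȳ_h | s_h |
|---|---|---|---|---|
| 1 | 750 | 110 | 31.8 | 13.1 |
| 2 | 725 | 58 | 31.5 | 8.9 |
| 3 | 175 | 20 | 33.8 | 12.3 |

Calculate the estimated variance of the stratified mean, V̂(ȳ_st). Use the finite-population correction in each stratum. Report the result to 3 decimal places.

V̂(ȳ_st) ≈ 0.593

V̂(ȳ_st) = Σ W_h² (1 − n_h/N_h) s_h²/n_h, with W_h = N_h/N and N = 1650:
  stratum 1: (750/1650)²·(1 − 110/750)·13.1²/110 = 0.275057
  stratum 2: (725/1650)²·(1 − 58/725)·8.9²/58 = 0.242576
  stratum 3: (175/1650)²·(1 − 20/175)·12.3²/20 = 0.0753671
V̂(ȳ_st) = 0.593001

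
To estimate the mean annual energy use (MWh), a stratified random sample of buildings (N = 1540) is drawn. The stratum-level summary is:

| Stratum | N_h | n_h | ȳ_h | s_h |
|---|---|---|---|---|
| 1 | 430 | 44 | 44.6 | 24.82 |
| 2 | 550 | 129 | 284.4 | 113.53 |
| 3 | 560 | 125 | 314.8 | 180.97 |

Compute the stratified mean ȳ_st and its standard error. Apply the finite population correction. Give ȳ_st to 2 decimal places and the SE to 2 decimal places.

ȳ_st ≈ 228.50, SE ≈ 6.14

ȳ_st = Σ W_h ȳ_h = (430·44.6 + 550·284.4 + 560·314.8)/1540 = 228.49740
V̂(ȳ_st) = Σ W_h² (1 − n_h/N_h) s_h²/n_h, with W_h = N_h/N and N = 1540:
  stratum 1: (430/1540)²·(1 − 44/430)·24.82²/44 = 0.979863
  stratum 2: (550/1540)²·(1 − 129/550)·113.53²/129 = 9.75517
  stratum 3: (560/1540)²·(1 − 125/560)·180.97²/125 = 26.9116
V̂(ȳ_st) = 37.6466
SE(ȳ_st) = √37.6466 = 6.13568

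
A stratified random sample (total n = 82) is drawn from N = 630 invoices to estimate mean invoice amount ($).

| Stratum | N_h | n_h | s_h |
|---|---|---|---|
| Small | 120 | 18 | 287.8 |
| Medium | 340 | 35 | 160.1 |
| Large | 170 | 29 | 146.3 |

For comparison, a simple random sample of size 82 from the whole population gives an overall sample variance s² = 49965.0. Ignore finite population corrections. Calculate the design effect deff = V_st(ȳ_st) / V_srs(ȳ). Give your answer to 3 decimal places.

deff ≈ 0.712

V̂(ȳ_st) = Σ W_h² s_h²/n_h, with W_h = N_h/N and N = 630:
  stratum Small: (120/630)²·287.8²/18 = 166.952
  stratum Medium: (340/630)²·160.1²/35 = 213.3
  stratum Large: (170/630)²·146.3²/29 = 53.7412
V_st = 433.993
V_srs = s²/n = 49965.0/82 = 609.329
deff = V_st / V_srs = 433.993/609.329 = 0.7122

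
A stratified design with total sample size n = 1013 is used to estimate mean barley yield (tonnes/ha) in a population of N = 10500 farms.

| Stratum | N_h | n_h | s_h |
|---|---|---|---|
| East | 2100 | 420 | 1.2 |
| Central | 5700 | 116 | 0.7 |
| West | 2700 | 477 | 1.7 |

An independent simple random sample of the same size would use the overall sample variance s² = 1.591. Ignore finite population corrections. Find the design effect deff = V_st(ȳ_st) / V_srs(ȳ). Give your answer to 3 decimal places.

V̂(ȳ_st) = Σ W_h² s_h²/n_h, with W_h = N_h/N and N = 10500:
  stratum East: (2100/10500)²·1.2²/420 = 0.000137143
  stratum Central: (5700/10500)²·0.7²/116 = 0.00124483
  stratum West: (2700/10500)²·1.7²/477 = 0.000400616
V_st = 0.00178259
V_srs = s²/n = 1.591/1013 = 0.00157058
deff = V_st / V_srs = 0.00178259/0.00157058 = 1.1350

deff ≈ 1.135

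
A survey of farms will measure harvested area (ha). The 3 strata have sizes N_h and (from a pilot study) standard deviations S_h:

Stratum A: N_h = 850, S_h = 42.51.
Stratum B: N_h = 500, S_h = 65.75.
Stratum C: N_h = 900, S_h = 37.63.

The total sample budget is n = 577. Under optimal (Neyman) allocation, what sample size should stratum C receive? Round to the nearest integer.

Neyman allocation: n_h = n · N_h S_h / Σ N_i S_i, with n = 577.
  stratum A: N_h·S_h = 850·42.51 = 36133.50
  stratum B: N_h·S_h = 500·65.75 = 32875.00
  stratum C: N_h·S_h = 900·37.63 = 33867.00
Σ N_h S_h = 102875.50
n for stratum C = 577·33867.00/102875.50 = 189.951 → 190

190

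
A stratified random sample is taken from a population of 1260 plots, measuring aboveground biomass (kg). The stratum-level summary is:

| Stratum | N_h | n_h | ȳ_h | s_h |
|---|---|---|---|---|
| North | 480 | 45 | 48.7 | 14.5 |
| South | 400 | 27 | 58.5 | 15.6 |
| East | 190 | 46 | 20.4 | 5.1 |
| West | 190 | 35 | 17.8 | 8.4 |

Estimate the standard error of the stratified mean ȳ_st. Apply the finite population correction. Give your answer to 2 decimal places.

SE(ȳ_st) ≈ 1.23

V̂(ȳ_st) = Σ W_h² (1 − n_h/N_h) s_h²/n_h, with W_h = N_h/N and N = 1260:
  stratum North: (480/1260)²·(1 − 45/480)·14.5²/45 = 0.614487
  stratum South: (400/1260)²·(1 − 27/400)·15.6²/27 = 0.847058
  stratum East: (190/1260)²·(1 − 46/190)·5.1²/46 = 0.00974445
  stratum West: (190/1260)²·(1 − 35/190)·8.4²/35 = 0.0373968
V̂(ȳ_st) = 1.50869
SE(ȳ_st) = √1.50869 = 1.22829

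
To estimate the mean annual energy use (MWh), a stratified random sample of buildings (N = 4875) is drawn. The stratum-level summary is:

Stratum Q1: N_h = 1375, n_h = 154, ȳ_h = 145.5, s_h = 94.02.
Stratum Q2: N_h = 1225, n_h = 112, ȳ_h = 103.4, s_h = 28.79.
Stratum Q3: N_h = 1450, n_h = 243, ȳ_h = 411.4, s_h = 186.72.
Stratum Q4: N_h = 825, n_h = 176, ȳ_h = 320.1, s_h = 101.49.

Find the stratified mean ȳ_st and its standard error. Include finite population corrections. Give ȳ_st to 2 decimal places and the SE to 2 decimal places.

ȳ_st ≈ 243.56, SE ≈ 4.05

ȳ_st = Σ W_h ȳ_h = (1375·145.5 + 1225·103.4 + 1450·411.4 + 825·320.1)/4875 = 243.55692
V̂(ȳ_st) = Σ W_h² (1 − n_h/N_h) s_h²/n_h, with W_h = N_h/N and N = 4875:
  stratum Q1: (1375/4875)²·(1 − 154/1375)·94.02²/154 = 4.05498
  stratum Q2: (1225/4875)²·(1 − 112/1225)·28.79²/112 = 0.424568
  stratum Q3: (1450/4875)²·(1 − 243/1450)·186.72²/243 = 10.5658
  stratum Q4: (825/4875)²·(1 − 176/825)·101.49²/176 = 1.31851
V̂(ȳ_st) = 16.3638
SE(ȳ_st) = √16.3638 = 4.04522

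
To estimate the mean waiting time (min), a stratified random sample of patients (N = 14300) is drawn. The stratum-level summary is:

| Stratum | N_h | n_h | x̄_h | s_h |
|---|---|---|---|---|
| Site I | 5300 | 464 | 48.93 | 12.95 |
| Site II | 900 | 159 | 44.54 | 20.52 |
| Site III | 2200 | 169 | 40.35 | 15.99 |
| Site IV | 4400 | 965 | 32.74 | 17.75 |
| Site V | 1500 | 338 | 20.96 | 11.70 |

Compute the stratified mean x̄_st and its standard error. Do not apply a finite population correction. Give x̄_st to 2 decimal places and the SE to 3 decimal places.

x̄_st = Σ W_h x̄_h = (5300·48.93 + 900·44.54 + 2200·40.35 + 4400·32.74 + 1500·20.96)/14300 = 39.41825
V̂(x̄_st) = Σ W_h² s_h²/n_h, with W_h = N_h/N and N = 14300:
  stratum Site I: (5300/14300)²·12.95²/464 = 0.0496479
  stratum Site II: (900/14300)²·20.52²/159 = 0.0104899
  stratum Site III: (2200/14300)²·15.99²/169 = 0.0358083
  stratum Site IV: (4400/14300)²·17.75²/965 = 0.0309103
  stratum Site V: (1500/14300)²·11.70²/338 = 0.00445621
V̂(x̄_st) = 0.131313
SE(x̄_st) = √0.131313 = 0.362371

x̄_st ≈ 39.42, SE ≈ 0.362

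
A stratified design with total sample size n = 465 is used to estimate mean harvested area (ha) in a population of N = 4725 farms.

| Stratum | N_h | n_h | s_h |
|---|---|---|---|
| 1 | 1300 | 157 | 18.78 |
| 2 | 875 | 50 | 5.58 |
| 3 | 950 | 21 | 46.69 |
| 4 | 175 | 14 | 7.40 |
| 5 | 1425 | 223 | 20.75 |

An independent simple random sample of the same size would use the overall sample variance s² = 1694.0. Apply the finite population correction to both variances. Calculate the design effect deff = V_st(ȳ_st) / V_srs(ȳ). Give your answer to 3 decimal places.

V̂(ȳ_st) = Σ W_h² (1 − n_h/N_h) s_h²/n_h, with W_h = N_h/N and N = 4725:
  stratum 1: (1300/4725)²·(1 − 157/1300)·18.78²/157 = 0.149512
  stratum 2: (875/4725)²·(1 − 50/875)·5.58²/50 = 0.0201352
  stratum 3: (950/4725)²·(1 − 21/950)·46.69²/21 = 4.10359
  stratum 4: (175/4725)²·(1 − 14/175)·7.40²/14 = 0.00493623
  stratum 5: (1425/4725)²·(1 − 223/1425)·20.75²/223 = 0.148131
V_st = 4.42631
V_srs = (1 − 465/4725)·1694.0/465 = 3.28449
deff = V_st / V_srs = 4.42631/3.28449 = 1.3476

deff ≈ 1.348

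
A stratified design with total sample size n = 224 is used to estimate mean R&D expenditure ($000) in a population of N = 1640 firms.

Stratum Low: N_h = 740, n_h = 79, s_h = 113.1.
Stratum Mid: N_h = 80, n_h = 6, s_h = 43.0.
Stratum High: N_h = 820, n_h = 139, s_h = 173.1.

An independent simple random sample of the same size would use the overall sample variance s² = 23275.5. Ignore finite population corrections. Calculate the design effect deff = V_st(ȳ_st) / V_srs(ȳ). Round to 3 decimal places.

V̂(ȳ_st) = Σ W_h² s_h²/n_h, with W_h = N_h/N and N = 1640:
  stratum Low: (740/1640)²·113.1²/79 = 32.9666
  stratum Mid: (80/1640)²·43.0²/6 = 0.733294
  stratum High: (820/1640)²·173.1²/139 = 53.8914
V_st = 87.5913
V_srs = s²/n = 23275.5/224 = 103.908
deff = V_st / V_srs = 87.5913/103.908 = 0.8430

deff ≈ 0.843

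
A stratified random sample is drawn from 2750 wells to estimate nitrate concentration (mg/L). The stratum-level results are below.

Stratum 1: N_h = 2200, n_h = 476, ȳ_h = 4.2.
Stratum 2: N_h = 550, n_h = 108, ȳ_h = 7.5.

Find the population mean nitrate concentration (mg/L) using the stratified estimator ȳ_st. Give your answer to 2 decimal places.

ȳ_st ≈ 4.86

N = Σ N_h = 2750. Stratum weights W_h = N_h/N.
ȳ_st = (2200·4.2 + 550·7.5) / 2750 = 4.8600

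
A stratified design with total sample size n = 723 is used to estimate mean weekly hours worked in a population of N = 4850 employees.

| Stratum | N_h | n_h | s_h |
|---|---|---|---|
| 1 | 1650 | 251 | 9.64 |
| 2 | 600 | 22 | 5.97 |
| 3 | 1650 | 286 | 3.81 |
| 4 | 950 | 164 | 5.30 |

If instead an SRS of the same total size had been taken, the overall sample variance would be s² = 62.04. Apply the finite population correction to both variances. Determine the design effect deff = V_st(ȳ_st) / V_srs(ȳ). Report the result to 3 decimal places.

V̂(ȳ_st) = Σ W_h² (1 − n_h/N_h) s_h²/n_h, with W_h = N_h/N and N = 4850:
  stratum 1: (1650/4850)²·(1 − 251/1650)·9.64²/251 = 0.0363328
  stratum 2: (600/4850)²·(1 − 22/600)·5.97²/22 = 0.0238848
  stratum 3: (1650/4850)²·(1 − 286/1650)·3.81²/286 = 0.00485622
  stratum 4: (950/4850)²·(1 − 164/950)·5.30²/164 = 0.00543714
V_st = 0.0705109
V_srs = (1 − 723/4850)·62.04/723 = 0.0730174
deff = V_st / V_srs = 0.0705109/0.0730174 = 0.9657

deff ≈ 0.966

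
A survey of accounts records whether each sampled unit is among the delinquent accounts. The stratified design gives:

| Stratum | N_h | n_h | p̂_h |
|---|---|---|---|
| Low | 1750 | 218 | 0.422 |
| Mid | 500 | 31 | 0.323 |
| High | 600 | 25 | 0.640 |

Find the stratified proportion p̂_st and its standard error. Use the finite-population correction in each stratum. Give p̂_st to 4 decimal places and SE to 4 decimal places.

p̂_st ≈ 0.4505, SE ≈ 0.0315

N = 2850; stratum weights W_h = N_h/N.
p̂_st = Σ W_h p̂_h = (1750·0.422 + 500·0.323 + 600·0.640)/2850 = 0.45053
V̂(p̂_st) = Σ W_h² (1 − n_h/N_h) p̂_h(1−p̂_h)/(n_h−1):
  stratum Low: (1750/2850)²·(1 − 218/1750)·0.422·0.578/217 = 0.000371012
  stratum Mid: (500/2850)²·(1 − 31/500)·0.323·0.677/30 = 0.000210437
  stratum High: (600/2850)²·(1 − 25/600)·0.640·0.360/24 = 0.000407756
V̂(p̂_st) = 0.000989205; SE = √V̂ = 0.0314516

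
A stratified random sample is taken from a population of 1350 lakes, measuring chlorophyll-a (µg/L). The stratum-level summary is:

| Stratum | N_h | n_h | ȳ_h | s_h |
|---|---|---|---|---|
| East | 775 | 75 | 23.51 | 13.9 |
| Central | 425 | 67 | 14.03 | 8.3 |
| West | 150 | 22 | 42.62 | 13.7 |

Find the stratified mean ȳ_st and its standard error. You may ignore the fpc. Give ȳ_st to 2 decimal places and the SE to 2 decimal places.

ȳ_st = Σ W_h ȳ_h = (775·23.51 + 425·14.03 + 150·42.62)/1350 = 22.64889
V̂(ȳ_st) = Σ W_h² s_h²/n_h, with W_h = N_h/N and N = 1350:
  stratum East: (775/1350)²·13.9²/75 = 0.848993
  stratum Central: (425/1350)²·8.3²/67 = 0.101904
  stratum West: (150/1350)²·13.7²/22 = 0.105325
V̂(ȳ_st) = 1.05622
SE(ȳ_st) = √1.05622 = 1.02773

ȳ_st ≈ 22.65, SE ≈ 1.03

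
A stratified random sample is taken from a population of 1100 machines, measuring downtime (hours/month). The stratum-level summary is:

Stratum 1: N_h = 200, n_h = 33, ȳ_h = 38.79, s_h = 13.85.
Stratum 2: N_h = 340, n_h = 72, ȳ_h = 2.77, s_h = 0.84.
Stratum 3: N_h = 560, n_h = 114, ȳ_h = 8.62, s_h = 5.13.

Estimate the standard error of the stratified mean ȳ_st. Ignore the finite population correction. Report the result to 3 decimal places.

V̂(ȳ_st) = Σ W_h² s_h²/n_h, with W_h = N_h/N and N = 1100:
  stratum 1: (200/1100)²·13.85²/33 = 0.192159
  stratum 2: (340/1100)²·0.84²/72 = 0.000936264
  stratum 3: (560/1100)²·5.13²/114 = 0.0598302
V̂(ȳ_st) = 0.252925
SE(ȳ_st) = √0.252925 = 0.502917

SE(ȳ_st) ≈ 0.503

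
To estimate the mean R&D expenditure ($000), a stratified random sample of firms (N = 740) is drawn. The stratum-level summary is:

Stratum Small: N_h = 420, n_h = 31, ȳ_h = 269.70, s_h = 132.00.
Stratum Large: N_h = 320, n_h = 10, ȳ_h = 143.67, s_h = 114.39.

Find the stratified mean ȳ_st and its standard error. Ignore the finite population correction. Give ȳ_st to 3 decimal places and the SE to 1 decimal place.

ȳ_st = Σ W_h ȳ_h = (420·269.70 + 320·143.67)/740 = 215.20054
V̂(ȳ_st) = Σ W_h² s_h²/n_h, with W_h = N_h/N and N = 740:
  stratum Small: (420/740)²·132.00²/31 = 181.059
  stratum Large: (320/740)²·114.39²/10 = 244.688
V̂(ȳ_st) = 425.747
SE(ȳ_st) = √425.747 = 20.6336

ȳ_st ≈ 215.201, SE ≈ 20.6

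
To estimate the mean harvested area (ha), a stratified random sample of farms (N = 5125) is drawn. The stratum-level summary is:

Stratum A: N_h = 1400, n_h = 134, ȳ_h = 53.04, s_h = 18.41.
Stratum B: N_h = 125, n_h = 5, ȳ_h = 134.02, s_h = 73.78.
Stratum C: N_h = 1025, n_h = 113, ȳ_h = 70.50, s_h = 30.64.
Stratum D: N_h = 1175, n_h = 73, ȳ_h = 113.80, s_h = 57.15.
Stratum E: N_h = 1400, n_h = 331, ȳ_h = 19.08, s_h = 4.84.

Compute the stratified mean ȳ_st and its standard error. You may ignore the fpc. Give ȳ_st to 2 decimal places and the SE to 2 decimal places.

ȳ_st = Σ W_h ȳ_h = (1400·53.04 + 125·134.02 + 1025·70.50 + 1175·113.80 + 1400·19.08)/5125 = 63.16059
V̂(ȳ_st) = Σ W_h² s_h²/n_h, with W_h = N_h/N and N = 5125:
  stratum A: (1400/5125)²·18.41²/134 = 0.188743
  stratum B: (125/5125)²·73.78²/5 = 0.647649
  stratum C: (1025/5125)²·30.64²/113 = 0.332322
  stratum D: (1175/5125)²·57.15²/73 = 2.35178
  stratum E: (1400/5125)²·4.84²/331 = 0.00528118
V̂(ȳ_st) = 3.52578
SE(ȳ_st) = √3.52578 = 1.87771

ȳ_st ≈ 63.16, SE ≈ 1.88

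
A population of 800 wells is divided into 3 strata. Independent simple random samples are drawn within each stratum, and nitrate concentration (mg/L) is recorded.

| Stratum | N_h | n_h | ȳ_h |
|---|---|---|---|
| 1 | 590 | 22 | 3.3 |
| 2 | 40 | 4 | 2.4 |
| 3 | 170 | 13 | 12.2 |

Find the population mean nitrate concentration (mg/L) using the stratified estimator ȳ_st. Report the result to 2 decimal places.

N = Σ N_h = 800. Stratum weights W_h = N_h/N.
ȳ_st = (590·3.3 + 40·2.4 + 170·12.2) / 800 = 5.1463

ȳ_st ≈ 5.15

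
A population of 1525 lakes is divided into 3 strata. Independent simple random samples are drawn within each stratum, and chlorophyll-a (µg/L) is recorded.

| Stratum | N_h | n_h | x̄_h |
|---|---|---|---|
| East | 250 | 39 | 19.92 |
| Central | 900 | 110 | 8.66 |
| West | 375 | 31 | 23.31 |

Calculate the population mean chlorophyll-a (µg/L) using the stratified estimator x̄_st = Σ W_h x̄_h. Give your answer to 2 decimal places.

N = Σ N_h = 1525. Stratum weights W_h = N_h/N.
x̄_st = (250·19.92 + 900·8.66 + 375·23.31) / 1525 = 14.1084

x̄_st ≈ 14.11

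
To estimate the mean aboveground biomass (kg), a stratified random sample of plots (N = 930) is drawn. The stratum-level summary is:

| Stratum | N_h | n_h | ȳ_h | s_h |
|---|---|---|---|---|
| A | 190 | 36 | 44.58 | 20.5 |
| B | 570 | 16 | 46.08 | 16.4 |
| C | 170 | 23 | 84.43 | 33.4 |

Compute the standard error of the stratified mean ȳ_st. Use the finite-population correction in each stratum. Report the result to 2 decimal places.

V̂(ȳ_st) = Σ W_h² (1 − n_h/N_h) s_h²/n_h, with W_h = N_h/N and N = 930:
  stratum A: (190/930)²·(1 − 36/190)·20.5²/36 = 0.394924
  stratum B: (570/930)²·(1 − 16/570)·16.4²/16 = 6.13743
  stratum C: (170/930)²·(1 − 23/170)·33.4²/23 = 1.40141
V̂(ȳ_st) = 7.93376
SE(ȳ_st) = √7.93376 = 2.81669

SE(ȳ_st) ≈ 2.82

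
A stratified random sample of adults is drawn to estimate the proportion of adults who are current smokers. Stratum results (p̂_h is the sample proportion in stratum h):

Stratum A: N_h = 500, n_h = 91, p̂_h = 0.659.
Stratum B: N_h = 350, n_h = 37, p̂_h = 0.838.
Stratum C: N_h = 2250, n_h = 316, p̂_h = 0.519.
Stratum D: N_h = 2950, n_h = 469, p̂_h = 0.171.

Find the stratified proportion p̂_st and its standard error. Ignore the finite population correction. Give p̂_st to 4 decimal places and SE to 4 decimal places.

N = 6050; stratum weights W_h = N_h/N.
p̂_st = Σ W_h p̂_h = (500·0.659 + 350·0.838 + 2250·0.519 + 2950·0.171)/6050 = 0.37934
V̂(p̂_st) = Σ W_h² p̂_h(1−p̂_h)/(n_h−1):
  stratum A: (500/6050)²·0.659·0.341/90 = 1.7054e-05
  stratum B: (350/6050)²·0.838·0.162/36 = 1.26207e-05
  stratum C: (2250/6050)²·0.519·0.481/315 = 0.000109612
  stratum D: (2950/6050)²·0.171·0.829/468 = 7.20175e-05
V̂(p̂_st) = 0.000211304; SE = √V̂ = 0.0145363

p̂_st ≈ 0.3793, SE ≈ 0.0145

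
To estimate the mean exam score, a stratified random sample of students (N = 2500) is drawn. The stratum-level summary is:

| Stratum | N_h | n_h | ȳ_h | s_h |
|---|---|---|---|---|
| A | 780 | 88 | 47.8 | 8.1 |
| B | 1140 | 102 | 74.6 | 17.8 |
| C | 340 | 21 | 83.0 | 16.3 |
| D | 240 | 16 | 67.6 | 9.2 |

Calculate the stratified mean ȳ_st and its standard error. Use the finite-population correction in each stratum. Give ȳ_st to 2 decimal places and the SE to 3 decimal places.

ȳ_st ≈ 66.71, SE ≈ 0.958

ȳ_st = Σ W_h ȳ_h = (780·47.8 + 1140·74.6 + 340·83.0 + 240·67.6)/2500 = 66.70880
V̂(ȳ_st) = Σ W_h² (1 − n_h/N_h) s_h²/n_h, with W_h = N_h/N and N = 2500:
  stratum A: (780/2500)²·(1 − 88/780)·8.1²/88 = 0.0643885
  stratum B: (1140/2500)²·(1 − 102/1140)·17.8²/102 = 0.588115
  stratum C: (340/2500)²·(1 − 21/340)·16.3²/21 = 0.219556
  stratum D: (240/2500)²·(1 − 16/240)·9.2²/16 = 0.0455025
V̂(ȳ_st) = 0.917562
SE(ȳ_st) = √0.917562 = 0.957894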